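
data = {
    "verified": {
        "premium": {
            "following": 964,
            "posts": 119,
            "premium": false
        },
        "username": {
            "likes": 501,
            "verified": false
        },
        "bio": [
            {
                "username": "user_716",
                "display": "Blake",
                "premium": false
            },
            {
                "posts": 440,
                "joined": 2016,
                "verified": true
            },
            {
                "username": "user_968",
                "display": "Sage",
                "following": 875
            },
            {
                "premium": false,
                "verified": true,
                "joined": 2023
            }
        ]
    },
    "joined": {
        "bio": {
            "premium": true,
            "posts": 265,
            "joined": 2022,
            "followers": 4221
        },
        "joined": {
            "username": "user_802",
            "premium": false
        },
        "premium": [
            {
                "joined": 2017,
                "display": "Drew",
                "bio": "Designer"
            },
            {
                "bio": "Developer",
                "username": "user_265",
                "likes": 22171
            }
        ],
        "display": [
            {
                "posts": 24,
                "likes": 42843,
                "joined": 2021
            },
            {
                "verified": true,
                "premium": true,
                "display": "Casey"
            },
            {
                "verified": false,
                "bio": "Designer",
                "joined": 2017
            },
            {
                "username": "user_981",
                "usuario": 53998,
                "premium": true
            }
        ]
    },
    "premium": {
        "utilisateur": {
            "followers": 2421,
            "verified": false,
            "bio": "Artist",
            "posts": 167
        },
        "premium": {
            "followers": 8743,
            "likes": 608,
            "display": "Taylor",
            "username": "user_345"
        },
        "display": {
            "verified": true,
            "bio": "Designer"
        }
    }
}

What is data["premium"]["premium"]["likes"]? 608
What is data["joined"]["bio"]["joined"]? 2022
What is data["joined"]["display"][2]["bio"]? "Designer"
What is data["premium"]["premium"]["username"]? "user_345"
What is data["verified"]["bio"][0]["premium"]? False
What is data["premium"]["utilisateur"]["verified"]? False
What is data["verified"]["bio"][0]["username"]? "user_716"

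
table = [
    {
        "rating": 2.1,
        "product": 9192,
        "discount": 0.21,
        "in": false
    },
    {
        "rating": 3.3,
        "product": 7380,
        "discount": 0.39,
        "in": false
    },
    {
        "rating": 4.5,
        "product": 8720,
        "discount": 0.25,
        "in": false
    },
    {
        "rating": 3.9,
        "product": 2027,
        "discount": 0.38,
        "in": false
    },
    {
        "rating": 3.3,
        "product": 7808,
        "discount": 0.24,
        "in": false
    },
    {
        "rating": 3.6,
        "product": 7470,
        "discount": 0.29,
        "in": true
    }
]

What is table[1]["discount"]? 0.39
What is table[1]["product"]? 7380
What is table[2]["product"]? 8720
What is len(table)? 6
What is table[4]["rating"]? 3.3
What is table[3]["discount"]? 0.38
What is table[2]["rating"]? 4.5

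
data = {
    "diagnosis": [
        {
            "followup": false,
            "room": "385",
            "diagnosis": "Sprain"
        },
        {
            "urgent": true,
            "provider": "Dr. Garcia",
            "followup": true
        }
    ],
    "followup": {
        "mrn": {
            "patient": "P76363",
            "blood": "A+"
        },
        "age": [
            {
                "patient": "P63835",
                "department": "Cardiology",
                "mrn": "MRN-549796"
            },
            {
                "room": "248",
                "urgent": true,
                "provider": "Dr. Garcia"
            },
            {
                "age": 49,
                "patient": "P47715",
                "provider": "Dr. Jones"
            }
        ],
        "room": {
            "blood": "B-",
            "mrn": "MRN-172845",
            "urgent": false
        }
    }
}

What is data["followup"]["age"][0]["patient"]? "P63835"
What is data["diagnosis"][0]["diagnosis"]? "Sprain"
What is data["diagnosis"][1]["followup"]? True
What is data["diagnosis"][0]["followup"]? False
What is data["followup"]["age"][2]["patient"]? "P47715"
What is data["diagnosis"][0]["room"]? "385"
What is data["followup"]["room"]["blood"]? "B-"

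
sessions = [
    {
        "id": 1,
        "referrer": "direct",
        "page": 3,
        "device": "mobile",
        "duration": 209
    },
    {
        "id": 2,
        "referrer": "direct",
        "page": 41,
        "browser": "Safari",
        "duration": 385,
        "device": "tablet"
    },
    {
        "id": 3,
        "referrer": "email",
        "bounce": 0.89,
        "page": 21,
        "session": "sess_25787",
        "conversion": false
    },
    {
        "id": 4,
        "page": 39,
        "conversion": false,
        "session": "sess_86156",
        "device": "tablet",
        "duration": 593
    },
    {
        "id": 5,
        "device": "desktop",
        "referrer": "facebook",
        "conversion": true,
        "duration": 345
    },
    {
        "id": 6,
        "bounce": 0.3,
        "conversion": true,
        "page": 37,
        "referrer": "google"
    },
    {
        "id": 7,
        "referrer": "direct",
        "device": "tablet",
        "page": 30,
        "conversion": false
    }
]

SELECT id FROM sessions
[1, 2, 3, 4, 5, 6, 7]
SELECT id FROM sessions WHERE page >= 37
[2, 4, 6]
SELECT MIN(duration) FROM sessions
209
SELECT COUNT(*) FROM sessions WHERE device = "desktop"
1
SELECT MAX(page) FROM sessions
41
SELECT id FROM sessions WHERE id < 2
[1]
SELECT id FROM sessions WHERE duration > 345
[2, 4]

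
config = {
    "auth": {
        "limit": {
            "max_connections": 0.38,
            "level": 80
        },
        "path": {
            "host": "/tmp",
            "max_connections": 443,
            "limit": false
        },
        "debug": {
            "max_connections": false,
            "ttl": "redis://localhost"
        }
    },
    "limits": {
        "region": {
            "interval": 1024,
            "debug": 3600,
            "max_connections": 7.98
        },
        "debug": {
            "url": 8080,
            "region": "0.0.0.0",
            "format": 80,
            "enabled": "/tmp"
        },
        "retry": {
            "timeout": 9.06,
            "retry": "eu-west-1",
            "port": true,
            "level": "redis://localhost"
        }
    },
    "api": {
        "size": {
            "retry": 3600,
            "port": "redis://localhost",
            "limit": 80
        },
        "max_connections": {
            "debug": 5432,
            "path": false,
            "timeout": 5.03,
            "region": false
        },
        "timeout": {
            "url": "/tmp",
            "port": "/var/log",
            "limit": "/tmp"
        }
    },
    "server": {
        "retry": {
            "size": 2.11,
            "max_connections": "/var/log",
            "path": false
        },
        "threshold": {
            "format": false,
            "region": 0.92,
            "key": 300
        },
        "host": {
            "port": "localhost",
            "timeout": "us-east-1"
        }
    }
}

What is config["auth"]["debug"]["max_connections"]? False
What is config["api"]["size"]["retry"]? 3600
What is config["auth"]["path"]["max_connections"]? 443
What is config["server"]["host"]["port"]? "localhost"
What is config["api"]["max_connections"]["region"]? False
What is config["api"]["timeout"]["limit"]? "/tmp"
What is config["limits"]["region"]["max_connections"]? 7.98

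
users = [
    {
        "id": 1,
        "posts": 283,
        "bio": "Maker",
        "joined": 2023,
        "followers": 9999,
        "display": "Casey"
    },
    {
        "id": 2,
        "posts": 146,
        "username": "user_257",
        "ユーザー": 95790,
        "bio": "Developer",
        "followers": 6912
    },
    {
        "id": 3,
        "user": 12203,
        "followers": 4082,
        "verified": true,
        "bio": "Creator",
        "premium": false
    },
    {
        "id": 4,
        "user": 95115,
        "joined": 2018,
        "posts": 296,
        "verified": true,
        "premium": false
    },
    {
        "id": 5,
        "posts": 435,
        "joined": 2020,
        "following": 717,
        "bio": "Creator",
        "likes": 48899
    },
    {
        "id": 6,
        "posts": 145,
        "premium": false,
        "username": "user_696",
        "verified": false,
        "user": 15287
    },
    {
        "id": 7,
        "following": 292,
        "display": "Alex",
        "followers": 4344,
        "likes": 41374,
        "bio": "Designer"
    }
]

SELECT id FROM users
[1, 2, 3, 4, 5, 6, 7]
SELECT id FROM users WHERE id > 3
[4, 5, 6, 7]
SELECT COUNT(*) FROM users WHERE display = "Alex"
1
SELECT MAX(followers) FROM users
9999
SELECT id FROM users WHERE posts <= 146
[2, 6]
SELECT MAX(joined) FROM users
2023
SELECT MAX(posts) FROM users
435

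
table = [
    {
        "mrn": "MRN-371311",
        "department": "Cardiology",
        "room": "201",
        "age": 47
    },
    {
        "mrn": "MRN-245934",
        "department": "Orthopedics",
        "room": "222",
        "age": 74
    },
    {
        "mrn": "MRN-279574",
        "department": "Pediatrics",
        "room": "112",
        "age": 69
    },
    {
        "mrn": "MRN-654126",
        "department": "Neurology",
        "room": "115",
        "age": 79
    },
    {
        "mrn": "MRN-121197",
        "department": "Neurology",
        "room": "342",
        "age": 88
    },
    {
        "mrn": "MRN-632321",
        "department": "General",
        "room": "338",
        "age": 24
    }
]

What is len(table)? 6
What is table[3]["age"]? 79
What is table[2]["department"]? "Pediatrics"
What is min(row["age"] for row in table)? 24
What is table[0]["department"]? "Cardiology"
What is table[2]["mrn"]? "MRN-279574"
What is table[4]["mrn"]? "MRN-121197"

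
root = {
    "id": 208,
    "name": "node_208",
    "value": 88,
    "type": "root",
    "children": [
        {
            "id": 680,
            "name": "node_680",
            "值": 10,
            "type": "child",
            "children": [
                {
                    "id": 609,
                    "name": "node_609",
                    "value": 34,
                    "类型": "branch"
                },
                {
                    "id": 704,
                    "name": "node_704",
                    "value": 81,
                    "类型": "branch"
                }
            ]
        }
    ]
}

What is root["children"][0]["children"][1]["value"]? 81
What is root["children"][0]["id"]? 680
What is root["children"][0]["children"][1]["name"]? "node_704"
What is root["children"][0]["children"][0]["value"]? 34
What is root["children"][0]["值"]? 10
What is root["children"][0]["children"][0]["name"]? "node_609"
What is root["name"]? "node_208"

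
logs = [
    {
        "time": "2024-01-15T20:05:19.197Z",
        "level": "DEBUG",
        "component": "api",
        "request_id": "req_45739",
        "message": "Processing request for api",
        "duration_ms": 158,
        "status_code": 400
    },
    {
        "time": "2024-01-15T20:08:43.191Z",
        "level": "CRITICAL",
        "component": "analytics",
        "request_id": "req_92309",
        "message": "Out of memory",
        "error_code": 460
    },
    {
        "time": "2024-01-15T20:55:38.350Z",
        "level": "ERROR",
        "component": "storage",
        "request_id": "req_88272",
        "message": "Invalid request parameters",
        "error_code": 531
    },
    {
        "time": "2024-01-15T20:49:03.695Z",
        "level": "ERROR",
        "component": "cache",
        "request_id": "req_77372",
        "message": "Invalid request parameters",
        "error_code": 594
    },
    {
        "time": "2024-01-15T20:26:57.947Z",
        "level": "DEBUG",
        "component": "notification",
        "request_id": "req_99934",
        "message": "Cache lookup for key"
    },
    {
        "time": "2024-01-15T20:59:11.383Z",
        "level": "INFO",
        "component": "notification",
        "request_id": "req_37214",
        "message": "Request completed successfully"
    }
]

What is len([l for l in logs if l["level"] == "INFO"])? 1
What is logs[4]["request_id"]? "req_99934"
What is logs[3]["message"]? "Invalid request parameters"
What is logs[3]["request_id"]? "req_77372"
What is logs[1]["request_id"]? "req_92309"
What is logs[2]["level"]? "ERROR"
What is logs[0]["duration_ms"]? 158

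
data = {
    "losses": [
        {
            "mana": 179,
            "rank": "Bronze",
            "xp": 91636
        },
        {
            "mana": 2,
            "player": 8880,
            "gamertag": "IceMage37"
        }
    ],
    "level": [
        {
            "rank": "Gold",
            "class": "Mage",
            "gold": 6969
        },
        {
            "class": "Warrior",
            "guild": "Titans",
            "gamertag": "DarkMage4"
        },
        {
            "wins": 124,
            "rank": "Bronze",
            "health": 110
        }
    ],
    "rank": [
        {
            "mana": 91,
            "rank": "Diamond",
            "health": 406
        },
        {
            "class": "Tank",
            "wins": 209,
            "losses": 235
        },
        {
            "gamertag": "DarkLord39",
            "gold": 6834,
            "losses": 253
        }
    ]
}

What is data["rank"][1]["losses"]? 235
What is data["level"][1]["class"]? "Warrior"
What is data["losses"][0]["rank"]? "Bronze"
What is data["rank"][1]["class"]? "Tank"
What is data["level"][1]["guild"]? "Titans"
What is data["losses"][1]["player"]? 8880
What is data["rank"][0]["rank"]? "Diamond"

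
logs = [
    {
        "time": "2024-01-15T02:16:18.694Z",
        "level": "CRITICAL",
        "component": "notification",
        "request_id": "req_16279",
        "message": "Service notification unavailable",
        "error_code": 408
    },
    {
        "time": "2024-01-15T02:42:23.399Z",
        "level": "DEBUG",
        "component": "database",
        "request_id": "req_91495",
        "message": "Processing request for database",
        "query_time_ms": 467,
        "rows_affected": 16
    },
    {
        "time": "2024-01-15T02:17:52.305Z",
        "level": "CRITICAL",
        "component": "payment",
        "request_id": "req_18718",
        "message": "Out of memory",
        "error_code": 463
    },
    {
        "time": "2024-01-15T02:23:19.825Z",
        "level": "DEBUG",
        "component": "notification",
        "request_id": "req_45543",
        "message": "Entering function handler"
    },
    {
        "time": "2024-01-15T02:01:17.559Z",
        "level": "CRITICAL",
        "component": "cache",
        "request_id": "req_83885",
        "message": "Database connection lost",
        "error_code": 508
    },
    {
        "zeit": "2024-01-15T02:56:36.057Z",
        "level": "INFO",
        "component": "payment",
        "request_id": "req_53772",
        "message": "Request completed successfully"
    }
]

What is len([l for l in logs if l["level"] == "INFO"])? 1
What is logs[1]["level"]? "DEBUG"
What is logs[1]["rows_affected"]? 16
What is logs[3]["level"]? "DEBUG"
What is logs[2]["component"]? "payment"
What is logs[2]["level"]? "CRITICAL"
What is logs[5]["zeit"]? "2024-01-15T02:56:36.057Z"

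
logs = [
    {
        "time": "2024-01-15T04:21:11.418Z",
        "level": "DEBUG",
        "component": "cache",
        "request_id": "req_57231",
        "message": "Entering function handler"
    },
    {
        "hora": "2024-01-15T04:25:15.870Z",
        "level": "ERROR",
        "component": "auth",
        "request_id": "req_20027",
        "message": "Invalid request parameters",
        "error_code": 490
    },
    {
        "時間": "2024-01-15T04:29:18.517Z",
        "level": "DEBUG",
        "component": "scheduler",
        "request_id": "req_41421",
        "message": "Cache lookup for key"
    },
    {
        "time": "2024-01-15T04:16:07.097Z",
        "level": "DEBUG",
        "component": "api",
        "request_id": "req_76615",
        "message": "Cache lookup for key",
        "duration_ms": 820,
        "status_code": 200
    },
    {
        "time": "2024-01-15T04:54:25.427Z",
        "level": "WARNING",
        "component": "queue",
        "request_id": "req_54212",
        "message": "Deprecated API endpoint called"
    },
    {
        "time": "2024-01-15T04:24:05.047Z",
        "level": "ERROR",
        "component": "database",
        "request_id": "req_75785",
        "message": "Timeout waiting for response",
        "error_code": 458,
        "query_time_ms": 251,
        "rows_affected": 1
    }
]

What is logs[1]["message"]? "Invalid request parameters"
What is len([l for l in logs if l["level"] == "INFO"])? 0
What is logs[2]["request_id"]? "req_41421"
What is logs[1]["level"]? "ERROR"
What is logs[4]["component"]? "queue"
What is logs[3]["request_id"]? "req_76615"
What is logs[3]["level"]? "DEBUG"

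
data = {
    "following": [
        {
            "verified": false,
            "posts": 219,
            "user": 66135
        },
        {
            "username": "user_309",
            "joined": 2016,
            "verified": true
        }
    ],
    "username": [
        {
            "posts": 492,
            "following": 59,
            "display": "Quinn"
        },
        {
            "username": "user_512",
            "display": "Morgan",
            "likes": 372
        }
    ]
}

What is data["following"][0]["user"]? 66135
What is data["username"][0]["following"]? 59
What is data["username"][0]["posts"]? 492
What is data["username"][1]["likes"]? 372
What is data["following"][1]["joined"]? 2016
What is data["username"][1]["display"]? "Morgan"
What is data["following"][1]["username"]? "user_309"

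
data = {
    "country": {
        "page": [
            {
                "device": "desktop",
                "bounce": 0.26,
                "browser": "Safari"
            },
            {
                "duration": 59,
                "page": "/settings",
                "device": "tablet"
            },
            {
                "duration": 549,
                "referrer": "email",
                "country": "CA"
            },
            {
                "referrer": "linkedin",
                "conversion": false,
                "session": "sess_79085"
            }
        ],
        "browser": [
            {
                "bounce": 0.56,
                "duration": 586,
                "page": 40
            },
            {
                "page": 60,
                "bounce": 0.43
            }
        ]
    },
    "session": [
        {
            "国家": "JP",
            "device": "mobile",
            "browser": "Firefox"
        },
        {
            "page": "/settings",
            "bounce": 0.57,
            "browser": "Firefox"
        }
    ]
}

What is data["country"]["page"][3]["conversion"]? False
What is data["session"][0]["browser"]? "Firefox"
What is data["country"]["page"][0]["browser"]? "Safari"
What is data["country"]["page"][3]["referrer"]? "linkedin"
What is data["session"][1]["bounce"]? 0.57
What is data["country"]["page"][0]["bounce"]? 0.26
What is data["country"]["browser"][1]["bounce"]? 0.43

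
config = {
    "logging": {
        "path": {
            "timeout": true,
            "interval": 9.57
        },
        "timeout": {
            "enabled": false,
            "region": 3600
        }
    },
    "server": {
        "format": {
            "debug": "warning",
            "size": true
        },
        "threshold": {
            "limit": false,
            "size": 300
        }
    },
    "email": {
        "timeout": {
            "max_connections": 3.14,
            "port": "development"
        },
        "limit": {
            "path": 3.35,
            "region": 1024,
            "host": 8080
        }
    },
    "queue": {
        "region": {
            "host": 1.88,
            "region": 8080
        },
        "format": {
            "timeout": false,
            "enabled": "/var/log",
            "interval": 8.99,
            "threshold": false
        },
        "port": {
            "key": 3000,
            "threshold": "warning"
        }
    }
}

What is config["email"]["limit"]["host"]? 8080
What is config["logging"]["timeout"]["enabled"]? False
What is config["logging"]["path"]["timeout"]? True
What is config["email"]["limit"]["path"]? 3.35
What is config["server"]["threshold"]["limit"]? False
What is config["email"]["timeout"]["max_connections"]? 3.14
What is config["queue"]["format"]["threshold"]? False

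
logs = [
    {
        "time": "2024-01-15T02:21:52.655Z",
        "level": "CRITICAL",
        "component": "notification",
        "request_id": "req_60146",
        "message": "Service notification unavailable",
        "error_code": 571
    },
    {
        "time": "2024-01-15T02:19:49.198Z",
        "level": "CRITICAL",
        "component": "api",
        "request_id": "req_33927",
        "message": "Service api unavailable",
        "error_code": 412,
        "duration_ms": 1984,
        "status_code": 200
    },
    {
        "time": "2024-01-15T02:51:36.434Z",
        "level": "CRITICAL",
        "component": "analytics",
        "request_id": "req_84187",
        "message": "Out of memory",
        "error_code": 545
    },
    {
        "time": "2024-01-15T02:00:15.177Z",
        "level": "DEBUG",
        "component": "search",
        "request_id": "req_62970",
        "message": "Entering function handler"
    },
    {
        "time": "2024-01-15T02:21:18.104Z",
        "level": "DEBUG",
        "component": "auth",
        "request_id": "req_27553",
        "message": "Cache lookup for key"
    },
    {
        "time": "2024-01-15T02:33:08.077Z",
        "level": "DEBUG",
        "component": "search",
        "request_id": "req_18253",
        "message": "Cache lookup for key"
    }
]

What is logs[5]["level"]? "DEBUG"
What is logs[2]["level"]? "CRITICAL"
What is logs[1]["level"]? "CRITICAL"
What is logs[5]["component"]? "search"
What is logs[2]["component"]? "analytics"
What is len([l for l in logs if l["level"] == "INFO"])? 0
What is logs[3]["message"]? "Entering function handler"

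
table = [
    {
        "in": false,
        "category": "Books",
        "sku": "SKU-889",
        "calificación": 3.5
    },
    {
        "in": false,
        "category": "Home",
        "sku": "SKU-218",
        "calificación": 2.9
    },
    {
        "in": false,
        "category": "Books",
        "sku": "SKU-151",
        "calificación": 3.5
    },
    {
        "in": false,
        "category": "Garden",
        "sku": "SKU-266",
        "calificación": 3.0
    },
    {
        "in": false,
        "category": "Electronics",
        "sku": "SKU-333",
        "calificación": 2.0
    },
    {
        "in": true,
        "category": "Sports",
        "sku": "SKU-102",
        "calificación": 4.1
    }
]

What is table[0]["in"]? False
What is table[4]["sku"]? "SKU-333"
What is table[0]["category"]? "Books"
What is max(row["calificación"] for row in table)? 4.1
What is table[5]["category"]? "Sports"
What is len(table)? 6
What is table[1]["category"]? "Home"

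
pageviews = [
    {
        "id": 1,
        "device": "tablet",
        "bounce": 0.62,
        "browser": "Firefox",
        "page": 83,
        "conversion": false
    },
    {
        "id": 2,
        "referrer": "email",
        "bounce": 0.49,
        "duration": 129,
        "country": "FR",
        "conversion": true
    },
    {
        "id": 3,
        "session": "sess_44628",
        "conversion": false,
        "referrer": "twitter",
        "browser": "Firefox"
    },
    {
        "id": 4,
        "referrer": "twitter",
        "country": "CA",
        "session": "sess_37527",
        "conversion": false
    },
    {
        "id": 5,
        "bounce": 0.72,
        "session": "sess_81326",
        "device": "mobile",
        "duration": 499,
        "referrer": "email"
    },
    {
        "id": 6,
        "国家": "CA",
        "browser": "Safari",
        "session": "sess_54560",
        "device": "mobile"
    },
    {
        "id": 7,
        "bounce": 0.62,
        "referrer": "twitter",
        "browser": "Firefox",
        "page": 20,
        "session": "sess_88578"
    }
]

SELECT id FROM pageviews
[1, 2, 3, 4, 5, 6, 7]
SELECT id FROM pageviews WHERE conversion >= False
[1, 2, 3, 4]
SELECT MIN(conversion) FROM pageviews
False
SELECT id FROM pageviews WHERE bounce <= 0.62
[1, 2, 7]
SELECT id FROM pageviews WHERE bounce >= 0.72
[5]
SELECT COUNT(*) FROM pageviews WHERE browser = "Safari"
1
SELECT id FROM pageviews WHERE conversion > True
[]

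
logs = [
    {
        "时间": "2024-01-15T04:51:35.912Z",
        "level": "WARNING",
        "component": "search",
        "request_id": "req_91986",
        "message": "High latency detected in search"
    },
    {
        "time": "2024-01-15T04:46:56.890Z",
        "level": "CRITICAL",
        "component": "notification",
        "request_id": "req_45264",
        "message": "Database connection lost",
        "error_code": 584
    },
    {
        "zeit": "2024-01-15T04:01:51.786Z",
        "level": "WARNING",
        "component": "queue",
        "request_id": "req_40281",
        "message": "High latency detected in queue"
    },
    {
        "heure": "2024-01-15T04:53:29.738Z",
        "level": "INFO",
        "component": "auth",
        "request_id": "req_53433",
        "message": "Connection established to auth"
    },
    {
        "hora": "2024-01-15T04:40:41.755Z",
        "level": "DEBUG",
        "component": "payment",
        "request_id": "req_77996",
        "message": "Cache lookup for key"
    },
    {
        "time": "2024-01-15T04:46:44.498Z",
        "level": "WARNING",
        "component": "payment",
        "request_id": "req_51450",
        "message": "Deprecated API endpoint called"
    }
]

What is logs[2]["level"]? "WARNING"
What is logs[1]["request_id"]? "req_45264"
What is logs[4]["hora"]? "2024-01-15T04:40:41.755Z"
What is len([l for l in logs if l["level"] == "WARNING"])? 3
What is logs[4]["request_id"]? "req_77996"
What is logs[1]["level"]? "CRITICAL"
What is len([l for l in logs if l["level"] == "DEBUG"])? 1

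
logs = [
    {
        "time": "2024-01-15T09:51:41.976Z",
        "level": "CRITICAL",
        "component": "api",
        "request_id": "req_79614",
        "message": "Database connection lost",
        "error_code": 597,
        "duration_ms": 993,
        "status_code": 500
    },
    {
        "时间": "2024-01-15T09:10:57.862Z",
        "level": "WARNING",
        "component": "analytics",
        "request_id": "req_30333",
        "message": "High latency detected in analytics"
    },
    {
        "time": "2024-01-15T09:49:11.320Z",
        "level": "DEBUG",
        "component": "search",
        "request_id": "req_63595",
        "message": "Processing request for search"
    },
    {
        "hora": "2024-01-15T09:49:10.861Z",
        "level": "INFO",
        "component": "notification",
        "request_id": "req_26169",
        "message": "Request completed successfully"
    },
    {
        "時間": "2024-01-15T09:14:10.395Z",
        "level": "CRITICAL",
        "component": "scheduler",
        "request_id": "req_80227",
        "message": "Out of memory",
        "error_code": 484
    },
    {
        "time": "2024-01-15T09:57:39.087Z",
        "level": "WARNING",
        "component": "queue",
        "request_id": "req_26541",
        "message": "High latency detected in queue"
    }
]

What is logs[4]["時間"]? "2024-01-15T09:14:10.395Z"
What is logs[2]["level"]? "DEBUG"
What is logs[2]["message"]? "Processing request for search"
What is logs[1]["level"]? "WARNING"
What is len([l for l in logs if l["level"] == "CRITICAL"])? 2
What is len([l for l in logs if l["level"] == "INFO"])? 1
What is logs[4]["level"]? "CRITICAL"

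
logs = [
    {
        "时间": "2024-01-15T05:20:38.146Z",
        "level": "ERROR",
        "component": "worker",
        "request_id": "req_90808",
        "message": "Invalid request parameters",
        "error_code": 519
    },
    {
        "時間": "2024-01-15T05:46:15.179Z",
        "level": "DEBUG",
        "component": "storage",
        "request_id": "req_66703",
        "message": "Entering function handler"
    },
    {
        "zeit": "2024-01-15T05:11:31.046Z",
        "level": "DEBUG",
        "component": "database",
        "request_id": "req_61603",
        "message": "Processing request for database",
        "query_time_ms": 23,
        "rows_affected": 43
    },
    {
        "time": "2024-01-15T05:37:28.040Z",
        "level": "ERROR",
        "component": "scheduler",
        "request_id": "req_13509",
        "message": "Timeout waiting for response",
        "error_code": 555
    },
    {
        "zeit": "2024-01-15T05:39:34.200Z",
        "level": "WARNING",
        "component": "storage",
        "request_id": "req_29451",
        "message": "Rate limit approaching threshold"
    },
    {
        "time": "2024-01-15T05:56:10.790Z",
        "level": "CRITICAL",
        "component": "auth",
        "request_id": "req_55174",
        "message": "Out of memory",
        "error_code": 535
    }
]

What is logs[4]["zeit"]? "2024-01-15T05:39:34.200Z"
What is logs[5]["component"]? "auth"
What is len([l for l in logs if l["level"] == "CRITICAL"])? 1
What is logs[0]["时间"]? "2024-01-15T05:20:38.146Z"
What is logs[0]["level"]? "ERROR"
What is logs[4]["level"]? "WARNING"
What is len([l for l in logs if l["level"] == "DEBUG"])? 2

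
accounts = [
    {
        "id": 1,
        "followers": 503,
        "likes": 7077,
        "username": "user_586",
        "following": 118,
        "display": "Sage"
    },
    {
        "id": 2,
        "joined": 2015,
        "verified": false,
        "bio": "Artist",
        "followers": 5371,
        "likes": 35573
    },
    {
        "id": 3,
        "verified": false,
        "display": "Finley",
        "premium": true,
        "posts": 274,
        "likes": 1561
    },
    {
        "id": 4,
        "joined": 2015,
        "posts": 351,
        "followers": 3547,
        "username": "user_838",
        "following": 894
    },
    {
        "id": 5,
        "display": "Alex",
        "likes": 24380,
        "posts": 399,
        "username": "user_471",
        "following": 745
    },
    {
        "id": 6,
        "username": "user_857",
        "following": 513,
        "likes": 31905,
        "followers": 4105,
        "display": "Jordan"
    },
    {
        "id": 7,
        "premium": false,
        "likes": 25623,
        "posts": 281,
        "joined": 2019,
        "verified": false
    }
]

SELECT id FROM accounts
[1, 2, 3, 4, 5, 6, 7]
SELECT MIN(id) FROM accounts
1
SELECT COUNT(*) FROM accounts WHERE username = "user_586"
1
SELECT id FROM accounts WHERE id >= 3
[3, 4, 5, 6, 7]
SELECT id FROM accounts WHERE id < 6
[1, 2, 3, 4, 5]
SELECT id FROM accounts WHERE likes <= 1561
[3]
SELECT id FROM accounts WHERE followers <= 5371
[1, 2, 4, 6]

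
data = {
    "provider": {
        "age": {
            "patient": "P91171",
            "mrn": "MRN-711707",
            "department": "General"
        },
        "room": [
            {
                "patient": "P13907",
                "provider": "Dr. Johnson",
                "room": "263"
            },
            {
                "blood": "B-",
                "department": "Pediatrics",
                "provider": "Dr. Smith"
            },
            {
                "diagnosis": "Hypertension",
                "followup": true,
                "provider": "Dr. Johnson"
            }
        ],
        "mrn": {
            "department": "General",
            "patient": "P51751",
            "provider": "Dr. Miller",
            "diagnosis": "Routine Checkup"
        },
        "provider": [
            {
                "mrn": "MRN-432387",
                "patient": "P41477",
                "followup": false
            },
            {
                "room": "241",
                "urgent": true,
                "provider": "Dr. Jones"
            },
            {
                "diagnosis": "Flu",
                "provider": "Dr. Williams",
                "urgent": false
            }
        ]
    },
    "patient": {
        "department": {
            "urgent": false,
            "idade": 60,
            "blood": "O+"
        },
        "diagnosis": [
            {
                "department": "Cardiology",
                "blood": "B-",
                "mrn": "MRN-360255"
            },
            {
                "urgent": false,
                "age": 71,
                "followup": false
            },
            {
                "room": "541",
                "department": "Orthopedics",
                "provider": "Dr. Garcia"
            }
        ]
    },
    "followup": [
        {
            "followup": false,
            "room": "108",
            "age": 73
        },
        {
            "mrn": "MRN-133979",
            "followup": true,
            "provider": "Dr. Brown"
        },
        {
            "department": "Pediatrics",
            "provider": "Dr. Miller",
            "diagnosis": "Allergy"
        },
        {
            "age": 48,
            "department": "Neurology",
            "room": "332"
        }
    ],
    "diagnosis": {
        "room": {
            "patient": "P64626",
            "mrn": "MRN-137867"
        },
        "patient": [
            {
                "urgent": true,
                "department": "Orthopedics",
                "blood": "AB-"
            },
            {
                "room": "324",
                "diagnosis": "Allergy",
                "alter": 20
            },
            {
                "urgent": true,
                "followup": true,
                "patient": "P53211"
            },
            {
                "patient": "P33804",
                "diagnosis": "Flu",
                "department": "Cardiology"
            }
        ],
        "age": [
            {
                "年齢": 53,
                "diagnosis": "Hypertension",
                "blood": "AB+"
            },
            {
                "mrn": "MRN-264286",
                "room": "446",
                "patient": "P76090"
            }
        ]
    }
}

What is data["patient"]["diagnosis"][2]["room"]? "541"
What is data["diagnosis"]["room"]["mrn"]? "MRN-137867"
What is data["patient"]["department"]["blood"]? "O+"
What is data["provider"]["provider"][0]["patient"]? "P41477"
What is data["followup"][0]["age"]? 73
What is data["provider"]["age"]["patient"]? "P91171"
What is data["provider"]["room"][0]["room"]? "263"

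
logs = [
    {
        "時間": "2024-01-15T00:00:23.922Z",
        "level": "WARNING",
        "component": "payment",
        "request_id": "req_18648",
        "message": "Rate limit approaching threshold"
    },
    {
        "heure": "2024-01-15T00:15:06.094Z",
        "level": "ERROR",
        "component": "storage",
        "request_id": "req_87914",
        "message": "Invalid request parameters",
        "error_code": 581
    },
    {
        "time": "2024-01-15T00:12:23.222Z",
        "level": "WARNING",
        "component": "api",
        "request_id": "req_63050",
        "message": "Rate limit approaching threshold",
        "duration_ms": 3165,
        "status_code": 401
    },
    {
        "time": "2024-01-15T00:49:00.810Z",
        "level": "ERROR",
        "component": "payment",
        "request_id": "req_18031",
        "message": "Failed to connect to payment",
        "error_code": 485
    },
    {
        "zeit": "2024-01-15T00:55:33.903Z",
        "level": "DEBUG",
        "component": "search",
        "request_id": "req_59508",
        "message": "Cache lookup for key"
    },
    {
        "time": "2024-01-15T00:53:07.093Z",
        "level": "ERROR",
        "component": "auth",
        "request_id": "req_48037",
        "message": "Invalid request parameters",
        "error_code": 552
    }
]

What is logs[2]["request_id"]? "req_63050"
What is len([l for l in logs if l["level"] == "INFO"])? 0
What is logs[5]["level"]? "ERROR"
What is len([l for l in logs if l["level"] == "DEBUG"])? 1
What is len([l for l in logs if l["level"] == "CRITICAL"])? 0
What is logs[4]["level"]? "DEBUG"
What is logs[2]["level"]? "WARNING"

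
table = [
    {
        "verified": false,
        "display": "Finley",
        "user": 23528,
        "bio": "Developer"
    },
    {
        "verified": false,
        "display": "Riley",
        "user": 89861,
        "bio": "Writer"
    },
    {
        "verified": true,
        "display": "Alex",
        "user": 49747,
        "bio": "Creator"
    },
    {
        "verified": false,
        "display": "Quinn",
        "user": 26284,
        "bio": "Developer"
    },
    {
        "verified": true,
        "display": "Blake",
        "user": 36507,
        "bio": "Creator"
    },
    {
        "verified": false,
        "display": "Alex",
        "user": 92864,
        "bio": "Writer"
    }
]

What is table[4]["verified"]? True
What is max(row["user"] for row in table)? 92864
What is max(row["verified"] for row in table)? True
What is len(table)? 6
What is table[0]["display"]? "Finley"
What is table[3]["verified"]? False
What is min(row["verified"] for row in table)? False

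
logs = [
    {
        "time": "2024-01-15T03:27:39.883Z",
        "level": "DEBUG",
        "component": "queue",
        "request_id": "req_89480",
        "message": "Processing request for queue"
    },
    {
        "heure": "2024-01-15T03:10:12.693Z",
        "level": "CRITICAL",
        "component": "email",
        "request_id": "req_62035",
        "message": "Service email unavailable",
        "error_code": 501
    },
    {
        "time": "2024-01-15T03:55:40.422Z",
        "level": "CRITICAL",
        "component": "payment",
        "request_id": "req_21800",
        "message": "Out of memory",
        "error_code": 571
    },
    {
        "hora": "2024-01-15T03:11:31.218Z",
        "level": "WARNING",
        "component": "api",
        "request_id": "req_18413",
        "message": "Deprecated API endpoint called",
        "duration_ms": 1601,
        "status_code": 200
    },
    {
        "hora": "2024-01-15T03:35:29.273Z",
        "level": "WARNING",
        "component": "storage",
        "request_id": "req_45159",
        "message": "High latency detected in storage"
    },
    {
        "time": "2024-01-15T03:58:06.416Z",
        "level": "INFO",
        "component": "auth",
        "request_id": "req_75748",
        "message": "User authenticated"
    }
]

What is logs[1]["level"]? "CRITICAL"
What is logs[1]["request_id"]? "req_62035"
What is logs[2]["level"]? "CRITICAL"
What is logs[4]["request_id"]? "req_45159"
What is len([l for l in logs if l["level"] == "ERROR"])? 0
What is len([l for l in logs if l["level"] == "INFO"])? 1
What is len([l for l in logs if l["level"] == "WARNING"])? 2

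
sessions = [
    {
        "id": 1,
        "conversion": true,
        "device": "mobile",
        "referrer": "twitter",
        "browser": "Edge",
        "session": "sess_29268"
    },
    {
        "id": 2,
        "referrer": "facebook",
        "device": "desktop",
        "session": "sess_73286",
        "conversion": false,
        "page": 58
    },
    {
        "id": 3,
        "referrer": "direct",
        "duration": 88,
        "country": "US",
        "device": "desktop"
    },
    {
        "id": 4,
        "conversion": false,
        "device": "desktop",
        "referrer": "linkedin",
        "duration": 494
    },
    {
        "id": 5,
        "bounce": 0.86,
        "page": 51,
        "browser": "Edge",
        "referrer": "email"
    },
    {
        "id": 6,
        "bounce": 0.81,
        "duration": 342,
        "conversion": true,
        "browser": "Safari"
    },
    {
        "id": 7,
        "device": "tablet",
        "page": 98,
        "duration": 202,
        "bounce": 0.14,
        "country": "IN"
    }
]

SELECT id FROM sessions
[1, 2, 3, 4, 5, 6, 7]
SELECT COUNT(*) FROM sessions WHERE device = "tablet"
1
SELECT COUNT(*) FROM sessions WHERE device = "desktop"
3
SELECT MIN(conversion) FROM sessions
False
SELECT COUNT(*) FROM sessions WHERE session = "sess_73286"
1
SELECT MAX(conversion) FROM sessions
True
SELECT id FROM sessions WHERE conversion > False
[1, 6]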